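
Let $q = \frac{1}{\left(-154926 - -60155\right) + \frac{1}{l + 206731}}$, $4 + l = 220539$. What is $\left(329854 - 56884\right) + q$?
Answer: $\frac{11053217547995184}{40492426085} \approx 2.7297 \cdot 10^{5}$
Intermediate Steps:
$l = 220535$ ($l = -4 + 220539 = 220535$)
$q = - \frac{427266}{40492426085}$ ($q = \frac{1}{\left(-154926 - -60155\right) + \frac{1}{220535 + 206731}} = \frac{1}{\left(-154926 + 60155\right) + \frac{1}{427266}} = \frac{1}{-94771 + \frac{1}{427266}} = \frac{1}{- \frac{40492426085}{427266}} = - \frac{427266}{40492426085} \approx -1.0552 \cdot 10^{-5}$)
$\left(329854 - 56884\right) + q = \left(329854 - 56884\right) - \frac{427266}{40492426085} = 272970 - \frac{427266}{40492426085} = \frac{11053217547995184}{40492426085}$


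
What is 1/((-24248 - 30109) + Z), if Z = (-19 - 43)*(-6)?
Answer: -1/53985 ≈ -1.8524e-5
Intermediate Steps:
Z = 372 (Z = -62*(-6) = 372)
1/((-24248 - 30109) + Z) = 1/((-24248 - 30109) + 372) = 1/(-54357 + 372) = 1/(-53985) = -1/53985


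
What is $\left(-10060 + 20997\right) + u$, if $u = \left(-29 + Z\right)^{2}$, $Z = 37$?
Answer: $11001$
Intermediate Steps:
$u = 64$ ($u = \left(-29 + 37\right)^{2} = 8^{2} = 64$)
$\left(-10060 + 20997\right) + u = \left(-10060 + 20997\right) + 64 = 10937 + 64 = 11001$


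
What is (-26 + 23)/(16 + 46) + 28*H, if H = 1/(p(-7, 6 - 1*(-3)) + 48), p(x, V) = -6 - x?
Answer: 227/434 ≈ 0.52304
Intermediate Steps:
H = 1/49 (H = 1/((-6 - 1*(-7)) + 48) = 1/((-6 + 7) + 48) = 1/(1 + 48) = 1/49 ≈ 0.020408)
(-26 + 23)/(16 + 46) + 28*H = (-26 + 23)/(16 + 46) + 28*(1/49) = -3/62 + 4/7 = 227/434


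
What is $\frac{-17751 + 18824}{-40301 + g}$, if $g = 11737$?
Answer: $- \frac{29}{772} \approx -0.037565$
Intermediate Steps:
$\frac{-17751 + 18824}{-40301 + g} = \frac{-17751 + 18824}{-40301 + 11737} = \frac{1073}{-28564} = 1073 \left(- \frac{1}{28564}\right) = - \frac{29}{772}$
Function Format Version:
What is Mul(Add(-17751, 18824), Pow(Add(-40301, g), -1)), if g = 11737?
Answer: Rational(-29, 772) ≈ -0.037565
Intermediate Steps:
Mul(Add(-17751, 18824), Pow(Add(-40301, g), -1)) = Mul(Add(-17751, 18824), Pow(Add(-40301, 11737), -1)) = Mul(1073, Pow(-28564, -1)) = Mul(1073, Rational(-1, 28564)) = Rational(-29, 772)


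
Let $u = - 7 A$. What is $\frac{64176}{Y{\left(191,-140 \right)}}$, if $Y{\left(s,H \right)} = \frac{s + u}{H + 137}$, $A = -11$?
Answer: $- \frac{48132}{67} \approx -718.39$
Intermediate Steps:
$u = 77$ ($u = \left(-7\right) \left(-11\right) = 77$)
$Y{\left(s,H \right)} = \frac{77 + s}{137 + H}$ ($Y{\left(s,H \right)} = \frac{s + 77}{H + 137} = \frac{77 + s}{137 + H}$)
$\frac{64176}{Y{\left(191,-140 \right)}} = \frac{64176}{\frac{1}{137 - 140} \left(77 + 191\right)} = \frac{64176}{\frac{1}{-3} \cdot 268} = \frac{64176}{\left(- \frac{1}{3}\right) 268} = \frac{64176}{- \frac{268}{3}} = 64176 \left(- \frac{3}{268}\right) = - \frac{48132}{67}$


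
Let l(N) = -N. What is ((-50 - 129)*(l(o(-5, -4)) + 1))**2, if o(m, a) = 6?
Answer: 801025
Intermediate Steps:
((-50 - 129)*(l(o(-5, -4)) + 1))**2 = ((-50 - 129)*(-1*6 + 1))**2 = (-179*(-6 + 1))**2 = (-179*(-5))**2 = 895**2 = 801025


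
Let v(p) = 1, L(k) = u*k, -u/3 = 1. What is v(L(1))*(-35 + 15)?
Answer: -20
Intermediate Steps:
u = -3 (u = -3*1 = -3)
L(k) = -3*k
v(L(1))*(-35 + 15) = 1*(-35 + 15) = 1*(-20) = -20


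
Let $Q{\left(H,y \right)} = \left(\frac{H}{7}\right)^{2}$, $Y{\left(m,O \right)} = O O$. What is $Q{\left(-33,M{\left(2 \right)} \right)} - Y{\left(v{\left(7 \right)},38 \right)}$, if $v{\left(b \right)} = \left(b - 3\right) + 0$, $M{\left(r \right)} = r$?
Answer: $- \frac{69667}{49} \approx -1421.8$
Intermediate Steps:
$v{\left(b \right)} = -3 + b$ ($v{\left(b \right)} = \left(-3 + b\right) + 0 = -3 + b$)
$Y{\left(m,O \right)} = O^{2}$
$Q{\left(H,y \right)} = \frac{H^{2}}{49}$ ($Q{\left(H,y \right)} = \left(H \frac{1}{7}\right)^{2} = \left(\frac{H}{7}\right)^{2} = \frac{H^{2}}{49}$)
$Q{\left(-33,M{\left(2 \right)} \right)} - Y{\left(v{\left(7 \right)},38 \right)} = \frac{\left(-33\right)^{2}}{49} - 38^{2} = \frac{1}{49} \cdot 1089 - 1444 = \frac{1089}{49} - 1444 = - \frac{69667}{49}$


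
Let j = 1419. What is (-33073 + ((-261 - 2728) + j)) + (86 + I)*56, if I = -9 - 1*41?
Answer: -32627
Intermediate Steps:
I = -50 (I = -9 - 41 = -50)
(-33073 + ((-261 - 2728) + j)) + (86 + I)*56 = (-33073 + ((-261 - 2728) + 1419)) + (86 - 50)*56 = (-33073 + (-2989 + 1419)) + 36*56 = (-33073 - 1570) + 2016 = -34643 + 2016 = -32627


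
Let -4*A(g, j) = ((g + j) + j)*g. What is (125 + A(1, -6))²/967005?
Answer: 261121/15472080 ≈ 0.016877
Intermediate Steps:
A(g, j) = -g*(g + 2*j)/4 (A(g, j) = -((g + j) + j)*g/4 = -(g + 2*j)*g/4 = -g*(g + 2*j)/4)
(125 + A(1, -6))²/967005 = (125 - ¼*1*(1 + 2*(-6)))²/967005 = (125 - ¼*1*(1 - 12))²*(1/967005) = (125 - ¼*1*(-11))²*(1/967005) = (125 + 11/4)²*(1/967005) = (511/4)²*(1/967005) = (261121/16)*(1/967005) = 261121/15472080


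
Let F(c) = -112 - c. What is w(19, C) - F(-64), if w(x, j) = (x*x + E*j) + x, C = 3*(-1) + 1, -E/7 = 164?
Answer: 2724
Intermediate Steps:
E = -1148 (E = -7*164 = -1148)
C = -2 (C = -3 + 1 = -2)
w(x, j) = x + x² - 1148*j (w(x, j) = (x*x - 1148*j) + x = (x² - 1148*j) + x = x + x² - 1148*j)
w(19, C) - F(-64) = (19 + 19² - 1148*(-2)) - (-112 - 1*(-64)) = (19 + 361 + 2296) - (-112 + 64) = 2676 - 1*(-48) = 2676 + 48 = 2724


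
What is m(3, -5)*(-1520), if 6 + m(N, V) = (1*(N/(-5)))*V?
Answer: 4560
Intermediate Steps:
m(N, V) = -6 - N*V/5 (m(N, V) = -6 + (1*(N/(-5)))*V = -6 + (1*(N*(-⅕)))*V = -6 + (1*(-N/5))*V = -6 + (-N/5)*V = -6 - N*V/5)
m(3, -5)*(-1520) = (-6 - ⅕*3*(-5))*(-1520) = (-6 + 3)*(-1520) = -3*(-1520) = 4560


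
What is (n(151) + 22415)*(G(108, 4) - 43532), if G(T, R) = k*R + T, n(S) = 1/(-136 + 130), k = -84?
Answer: -2942619320/3 ≈ -9.8087e+8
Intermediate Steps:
n(S) = -⅙ (n(S) = 1/(-6) = -⅙)
G(T, R) = T - 84*R (G(T, R) = -84*R + T = T - 84*R)
(n(151) + 22415)*(G(108, 4) - 43532) = (-⅙ + 22415)*((108 - 84*4) - 43532) = 134489*((108 - 336) - 43532)/6 = 134489*(-228 - 43532)/6 = (134489/6)*(-43760) = -2942619320/3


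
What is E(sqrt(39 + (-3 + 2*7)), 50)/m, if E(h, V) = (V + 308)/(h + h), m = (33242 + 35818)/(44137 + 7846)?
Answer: 9304957*sqrt(2)/690600 ≈ 19.055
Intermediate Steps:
m = 69060/51983 ≈ 1.3285
E(h, V) = (308 + V)/(2*h) (E(h, V) = (308 + V)/((2*h)) = (308 + V)*(1/(2*h)) = (308 + V)/(2*h))
E(sqrt(39 + (-3 + 2*7)), 50)/m = ((308 + 50)/(2*(sqrt(39 + (-3 + 2*7)))))/(69060/51983) = ((1/2)*358/sqrt(39 + (-3 + 14)))*(51983/69060) = ((1/2)*358/sqrt(39 + 11))*(51983/69060) = ((1/2)*358/sqrt(50))*(51983/69060) = ((1/2)*358/(5*sqrt(2)))*(51983/69060) = ((1/2)*(sqrt(2)/10)*358)*(51983/69060) = (179*sqrt(2)/10)*(51983/69060) = 9304957*sqrt(2)/690600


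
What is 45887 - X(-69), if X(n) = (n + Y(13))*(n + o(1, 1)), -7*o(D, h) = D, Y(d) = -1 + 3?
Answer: 288781/7 ≈ 41254.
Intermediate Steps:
Y(d) = 2
o(D, h) = -D/7
X(n) = (2 + n)*(-⅐ + n) (X(n) = (n + 2)*(n - ⅐*1) = (2 + n)*(n - ⅐) = (2 + n)*(-⅐ + n))
45887 - X(-69) = 45887 - (-2/7 + (-69)² + (13/7)*(-69)) = 45887 - (-2/7 + 4761 - 897/7) = 45887 - 1*32428/7 = 45887 - 32428/7 = 288781/7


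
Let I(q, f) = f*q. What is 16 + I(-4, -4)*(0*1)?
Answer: 16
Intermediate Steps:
16 + I(-4, -4)*(0*1) = 16 + (-4*(-4))*(0*1) = 16 + 16*0 = 16 + 0 = 16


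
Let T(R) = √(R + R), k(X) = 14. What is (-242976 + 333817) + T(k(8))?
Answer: 90841 + 2*√7 ≈ 90846.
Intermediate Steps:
T(R) = √2*√R (T(R) = √(2*R) = √2*√R)
(-242976 + 333817) + T(k(8)) = (-242976 + 333817) + √2*√14 = 90841 + 2*√7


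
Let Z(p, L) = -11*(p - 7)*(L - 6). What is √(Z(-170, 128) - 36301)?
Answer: √201233 ≈ 448.59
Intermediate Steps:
Z(p, L) = -11*(-7 + p)*(-6 + L)
√(Z(-170, 128) - 36301) = √((-462 + 66*(-170) + 77*128 - 11*128*(-170)) - 36301) = √((-462 - 11220 + 9856 + 239360) - 36301) = √(237534 - 36301) = √201233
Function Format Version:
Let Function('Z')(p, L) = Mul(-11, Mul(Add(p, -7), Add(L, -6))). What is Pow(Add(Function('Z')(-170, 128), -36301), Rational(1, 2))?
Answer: Pow(201233, Rational(1, 2)) ≈ 448.59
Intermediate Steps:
Function('Z')(p, L) = Mul(-11, Add(-7, p), Add(-6, L)) (Function('Z')(p, L) = Mul(-11, Mul(Add(-7, p), Add(-6, L))) = Mul(-11, Add(-7, p), Add(-6, L)))
Pow(Add(Function('Z')(-170, 128), -36301), Rational(1, 2)) = Pow(Add(Add(-462, Mul(66, -170), Mul(77, 128), Mul(-11, 128, -170)), -36301), Rational(1, 2)) = Pow(Add(Add(-462, -11220, 9856, 239360), -36301), Rational(1, 2)) = Pow(Add(237534, -36301), Rational(1, 2)) = Pow(201233, Rational(1, 2))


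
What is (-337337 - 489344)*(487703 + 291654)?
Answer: -644279624117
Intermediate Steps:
(-337337 - 489344)*(487703 + 291654) = -826681*779357 = -644279624117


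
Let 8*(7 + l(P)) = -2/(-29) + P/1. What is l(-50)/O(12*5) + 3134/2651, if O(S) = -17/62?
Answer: 64660070/1306943 ≈ 49.474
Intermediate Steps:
O(S) = -17/62 (O(S) = -17*1/62 = -17/62)
l(P) = -811/116 + P/8 (l(P) = -7 + (-2/(-29) + P/1)/8 = -7 + (-2*(-1/29) + P*1)/8 = -7 + (2/29 + P)/8 = -7 + (1/116 + P/8) = -811/116 + P/8)
l(-50)/O(12*5) + 3134/2651 = (-811/116 + (1/8)*(-50))/(-17/62) + 3134/2651 = (-811/116 - 25/4)*(-62/17) + 3134*(1/2651) = -384/29*(-62/17) + 3134/2651 = 23808/493 + 3134/2651 = 64660070/1306943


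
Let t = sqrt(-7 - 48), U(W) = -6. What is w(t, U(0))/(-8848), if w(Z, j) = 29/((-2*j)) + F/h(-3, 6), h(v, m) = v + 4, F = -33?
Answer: 367/106176 ≈ 0.0034565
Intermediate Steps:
t = I*sqrt(55) (t = sqrt(-55) = I*sqrt(55) ≈ 7.4162*I)
h(v, m) = 4 + v
w(Z, j) = -33 - 29/(2*j) (w(Z, j) = 29/((-2*j)) - 33/(4 - 3) = 29*(-1/(2*j)) - 33/1 = -29/(2*j) - 33*1 = -29/(2*j) - 33 = -33 - 29/(2*j))
w(t, U(0))/(-8848) = (-33 - 29/2/(-6))/(-8848) = (-33 - 29/2*(-1/6))*(-1/8848) = (-33 + 29/12)*(-1/8848) = -367/12*(-1/8848) = 367/106176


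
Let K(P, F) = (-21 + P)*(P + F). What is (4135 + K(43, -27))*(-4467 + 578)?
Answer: -17449943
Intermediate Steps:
K(P, F) = (-21 + P)*(F + P)
(4135 + K(43, -27))*(-4467 + 578) = (4135 + (43² - 21*(-27) - 21*43 - 27*43))*(-4467 + 578) = (4135 + (1849 + 567 - 903 - 1161))*(-3889) = (4135 + 352)*(-3889) = 4487*(-3889) = -17449943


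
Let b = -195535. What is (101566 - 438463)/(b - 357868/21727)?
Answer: 7319761119/4248746813 ≈ 1.7228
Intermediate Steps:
(101566 - 438463)/(b - 357868/21727) = (101566 - 438463)/(-195535 - 357868/21727) = -336897/(-195535 - 357868*1/21727) = -336897/(-195535 - 357868/21727) = -336897/(-4248746813/21727) = -336897*(-21727/4248746813) = 7319761119/4248746813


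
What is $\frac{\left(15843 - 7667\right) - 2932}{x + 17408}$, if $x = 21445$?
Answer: $\frac{1748}{12951} \approx 0.13497$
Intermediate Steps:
$\frac{\left(15843 - 7667\right) - 2932}{x + 17408} = \frac{\left(15843 - 7667\right) - 2932}{21445 + 17408} = \frac{\left(15843 - 7667\right) - 2932}{38853} = \left(8176 - 2932\right) \frac{1}{38853} = 5244 \cdot \frac{1}{38853} = \frac{1748}{12951}$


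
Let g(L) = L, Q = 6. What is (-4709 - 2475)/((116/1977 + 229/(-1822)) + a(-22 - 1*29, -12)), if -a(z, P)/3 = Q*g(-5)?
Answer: -25877443296/323947079 ≈ -79.882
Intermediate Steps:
a(z, P) = 90 (a(z, P) = -18*(-5) = -3*(-30) = 90)
(-4709 - 2475)/((116/1977 + 229/(-1822)) + a(-22 - 1*29, -12)) = (-4709 - 2475)/((116/1977 + 229/(-1822)) + 90) = -7184/((116*(1/1977) + 229*(-1/1822)) + 90) = -7184/((116/1977 - 229/1822) + 90) = -7184/(-241381/3602094 + 90) = -7184/323947079/3602094 = -7184*3602094/323947079 = -25877443296/323947079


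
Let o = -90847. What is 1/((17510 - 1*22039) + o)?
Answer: -1/95376 ≈ -1.0485e-5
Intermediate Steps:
1/((17510 - 1*22039) + o) = 1/((17510 - 1*22039) - 90847) = 1/((17510 - 22039) - 90847) = 1/(-4529 - 90847) = 1/(-95376) = -1/95376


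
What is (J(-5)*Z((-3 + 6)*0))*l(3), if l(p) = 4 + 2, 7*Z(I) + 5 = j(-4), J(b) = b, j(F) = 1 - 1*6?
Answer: 300/7 ≈ 42.857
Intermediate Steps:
j(F) = -5 (j(F) = 1 - 6 = -5)
Z(I) = -10/7 (Z(I) = -5/7 + (⅐)*(-5) = -5/7 - 5/7 = -10/7)
l(p) = 6
(J(-5)*Z((-3 + 6)*0))*l(3) = -5*(-10/7)*6 = (50/7)*6 = 300/7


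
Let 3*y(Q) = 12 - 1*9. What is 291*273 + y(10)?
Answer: 79444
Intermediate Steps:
y(Q) = 1 (y(Q) = (12 - 1*9)/3 = (12 - 9)/3 = (⅓)*3 = 1)
291*273 + y(10) = 291*273 + 1 = 79443 + 1 = 79444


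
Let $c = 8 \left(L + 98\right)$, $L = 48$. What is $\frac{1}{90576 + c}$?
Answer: $\frac{1}{91744} \approx 1.09 \cdot 10^{-5}$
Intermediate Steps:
$c = 1168$ ($c = 8 \left(48 + 98\right) = 8 \cdot 146 = 1168$)
$\frac{1}{90576 + c} = \frac{1}{90576 + 1168} = \frac{1}{91744}$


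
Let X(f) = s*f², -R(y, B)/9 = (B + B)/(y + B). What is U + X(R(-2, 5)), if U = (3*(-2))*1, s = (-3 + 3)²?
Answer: -6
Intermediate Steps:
s = 0 (s = 0² = 0)
R(y, B) = -18*B/(B + y) (R(y, B) = -9*(B + B)/(y + B) = -9*2*B/(B + y) = -18*B/(B + y))
X(f) = 0 (X(f) = 0*f² = 0)
U = -6 (U = -6*1 = -6)
U + X(R(-2, 5)) = -6 + 0 = -6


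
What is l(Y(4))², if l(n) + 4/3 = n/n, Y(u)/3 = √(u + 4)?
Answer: ⅑ ≈ 0.11111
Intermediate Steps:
Y(u) = 3*√(4 + u) (Y(u) = 3*√(u + 4) = 3*√(4 + u))
l(n) = -⅓ (l(n) = -4/3 + n/n = -4/3 + 1 = -⅓)
l(Y(4))² = (-⅓)² = ⅑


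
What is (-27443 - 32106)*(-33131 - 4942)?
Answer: 2267209077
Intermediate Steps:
(-27443 - 32106)*(-33131 - 4942) = -59549*(-38073) = 2267209077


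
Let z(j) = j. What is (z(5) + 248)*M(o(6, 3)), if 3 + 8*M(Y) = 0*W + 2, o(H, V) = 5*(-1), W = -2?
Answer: -253/8 ≈ -31.625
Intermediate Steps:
o(H, V) = -5
M(Y) = -⅛ (M(Y) = -3/8 + (0*(-2) + 2)/8 = -3/8 + (0 + 2)/8 = -3/8 + (⅛)*2 = -3/8 + ¼ = -⅛)
(z(5) + 248)*M(o(6, 3)) = (5 + 248)*(-⅛) = 253*(-⅛) = -253/8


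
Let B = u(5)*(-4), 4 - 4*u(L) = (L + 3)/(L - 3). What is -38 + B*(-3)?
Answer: -38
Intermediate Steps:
u(L) = 1 - (3 + L)/(4*(-3 + L)) (u(L) = 1 - (L + 3)/(4*(L - 3)) = 1 - (3 + L)/(4*(-3 + L)))
B = 0 (B = (3*(-5 + 5)/(4*(-3 + 5)))*(-4) = ((¾)*0/2)*(-4) = ((¾)*(½)*0)*(-4) = 0*(-4) = 0)
-38 + B*(-3) = -38 + 0*(-3) = -38 + 0 = -38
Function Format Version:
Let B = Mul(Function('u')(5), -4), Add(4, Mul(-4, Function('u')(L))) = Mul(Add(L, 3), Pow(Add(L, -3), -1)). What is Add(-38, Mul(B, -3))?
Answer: -38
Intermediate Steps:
Function('u')(L) = Add(1, Mul(Rational(-1, 4), Pow(Add(-3, L), -1), Add(3, L))) (Function('u')(L) = Add(1, Mul(Rational(-1, 4), Mul(Add(L, 3), Pow(Add(L, -3), -1)))) = Add(1, Mul(Rational(-1, 4), Mul(Add(3, L), Pow(Add(-3, L), -1)))) = Add(1, Mul(Rational(-1, 4), Mul(Pow(Add(-3, L), -1), Add(3, L)))) = Add(1, Mul(Rational(-1, 4), Pow(Add(-3, L), -1), Add(3, L))))
B = 0 (B = Mul(Mul(Rational(3, 4), Pow(Add(-3, 5), -1), Add(-5, 5)), -4) = Mul(Mul(Rational(3, 4), Pow(2, -1), 0), -4) = Mul(Mul(Rational(3, 4), Rational(1, 2), 0), -4) = Mul(0, -4) = 0)
Add(-38, Mul(B, -3)) = Add(-38, Mul(0, -3)) = Add(-38, 0) = -38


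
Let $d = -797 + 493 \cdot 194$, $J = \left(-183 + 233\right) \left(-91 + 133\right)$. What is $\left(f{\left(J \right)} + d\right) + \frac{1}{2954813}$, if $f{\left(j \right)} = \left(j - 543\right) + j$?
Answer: $\frac{291054990127}{2954813} \approx 98502.0$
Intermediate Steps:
$J = 2100$ ($J = 50 \cdot 42 = 2100$)
$f{\left(j \right)} = -543 + 2 j$ ($f{\left(j \right)} = \left(-543 + j\right) + j = -543 + 2 j$)
$d = 94845$ ($d = -797 + 95642 = 94845$)
$\left(f{\left(J \right)} + d\right) + \frac{1}{2954813} = \left(\left(-543 + 2 \cdot 2100\right) + 94845\right) + \frac{1}{2954813} = \left(\left(-543 + 4200\right) + 94845\right) + \frac{1}{2954813} = \left(3657 + 94845\right) + \frac{1}{2954813} = 98502 + \frac{1}{2954813} = \frac{291054990127}{2954813}$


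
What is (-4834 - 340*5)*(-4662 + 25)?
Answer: 30298158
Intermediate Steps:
(-4834 - 340*5)*(-4662 + 25) = (-4834 - 1700)*(-4637) = -6534*(-4637) = 30298158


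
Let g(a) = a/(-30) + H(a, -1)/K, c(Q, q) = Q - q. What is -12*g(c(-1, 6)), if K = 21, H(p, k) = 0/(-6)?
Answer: -14/5 ≈ -2.8000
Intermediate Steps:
H(p, k) = 0 (H(p, k) = 0*(-⅙) = 0)
g(a) = -a/30 (g(a) = a/(-30) + 0/21 = a*(-1/30) + 0*(1/21) = -a/30 + 0 = -a/30)
-12*g(c(-1, 6)) = -(-2)*(-1 - 1*6)/5 = -(-2)*(-1 - 6)/5 = -(-2)*(-7)/5 = -12*7/30 = -14/5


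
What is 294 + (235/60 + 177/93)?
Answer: 111533/372 ≈ 299.82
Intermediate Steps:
294 + (235/60 + 177/93) = 294 + (235*(1/60) + 177*(1/93)) = 294 + (47/12 + 59/31) = 294 + 2165/372 = 111533/372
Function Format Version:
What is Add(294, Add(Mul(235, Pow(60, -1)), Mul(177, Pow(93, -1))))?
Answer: Rational(111533, 372) ≈ 299.82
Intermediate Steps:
Add(294, Add(Mul(235, Pow(60, -1)), Mul(177, Pow(93, -1)))) = Add(294, Add(Mul(235, Rational(1, 60)), Mul(177, Rational(1, 93)))) = Add(294, Add(Rational(47, 12), Rational(59, 31))) = Add(294, Rational(2165, 372)) = Rational(111533, 372)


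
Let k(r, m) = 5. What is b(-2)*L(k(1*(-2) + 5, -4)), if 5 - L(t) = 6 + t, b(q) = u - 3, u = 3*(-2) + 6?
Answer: 18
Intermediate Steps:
u = 0 (u = -6 + 6 = 0)
b(q) = -3 (b(q) = 0 - 3 = -3)
L(t) = -1 - t (L(t) = 5 - (6 + t) = 5 + (-6 - t) = -1 - t)
b(-2)*L(k(1*(-2) + 5, -4)) = -3*(-1 - 1*5) = -3*(-1 - 5) = -3*(-6) = 18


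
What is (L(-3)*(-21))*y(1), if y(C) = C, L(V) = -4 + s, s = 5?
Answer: -21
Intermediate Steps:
L(V) = 1 (L(V) = -4 + 5 = 1)
(L(-3)*(-21))*y(1) = (1*(-21))*1 = -21*1 = -21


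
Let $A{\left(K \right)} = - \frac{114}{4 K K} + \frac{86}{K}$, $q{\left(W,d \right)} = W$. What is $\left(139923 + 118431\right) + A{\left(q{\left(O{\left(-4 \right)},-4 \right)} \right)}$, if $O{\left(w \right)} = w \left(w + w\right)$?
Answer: $\frac{529114439}{2048} \approx 2.5836 \cdot 10^{5}$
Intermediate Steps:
$O{\left(w \right)} = 2 w^{2}$ ($O{\left(w \right)} = w 2 w = 2 w^{2}$)
$A{\left(K \right)} = \frac{86}{K} - \frac{57}{2 K^{2}}$ ($A{\left(K \right)} = - \frac{114}{4 K^{2}} + \frac{86}{K} = - 114 \frac{1}{4 K^{2}} + \frac{86}{K} = - \frac{57}{2 K^{2}} + \frac{86}{K} = \frac{86}{K} - \frac{57}{2 K^{2}}$)
$\left(139923 + 118431\right) + A{\left(q{\left(O{\left(-4 \right)},-4 \right)} \right)} = \left(139923 + 118431\right) + \frac{-57 + 172 \cdot 2 \left(-4\right)^{2}}{2 \cdot 1024} = 258354 + \frac{-57 + 172 \cdot 2 \cdot 16}{2 \cdot 1024} = 258354 + \frac{-57 + 172 \cdot 32}{2 \cdot 1024} = 258354 + \frac{1}{2} \cdot \frac{1}{1024} \left(-57 + 5504\right) = 258354 + \frac{1}{2} \cdot \frac{1}{1024} \cdot 5447 = 258354 + \frac{5447}{2048} = \frac{529114439}{2048}$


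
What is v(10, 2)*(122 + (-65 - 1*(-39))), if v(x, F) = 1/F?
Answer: 48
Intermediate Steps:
v(10, 2)*(122 + (-65 - 1*(-39))) = (122 + (-65 - 1*(-39)))/2 = (122 + (-65 + 39))/2 = (122 - 26)/2 = (½)*96 = 48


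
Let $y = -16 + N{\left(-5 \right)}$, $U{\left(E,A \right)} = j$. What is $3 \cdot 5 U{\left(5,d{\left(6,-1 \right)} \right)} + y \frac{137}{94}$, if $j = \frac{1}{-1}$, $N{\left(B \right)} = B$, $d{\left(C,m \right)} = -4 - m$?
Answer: $- \frac{4287}{94} \approx -45.606$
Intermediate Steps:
$j = -1$
$U{\left(E,A \right)} = -1$
$y = -21$ ($y = -16 - 5 = -21$)
$3 \cdot 5 U{\left(5,d{\left(6,-1 \right)} \right)} + y \frac{137}{94} = 3 \cdot 5 \left(-1\right) - 21 \cdot \frac{137}{94} = 15 \left(-1\right) - 21 \cdot 137 \cdot \frac{1}{94} = -15 - \frac{2877}{94} = - \frac{4287}{94}$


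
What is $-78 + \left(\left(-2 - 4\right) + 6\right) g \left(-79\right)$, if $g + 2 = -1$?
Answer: $-78$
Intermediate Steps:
$g = -3$ ($g = -2 - 1 = -3$)
$-78 + \left(\left(-2 - 4\right) + 6\right) g \left(-79\right) = -78 + \left(\left(-2 - 4\right) + 6\right) \left(-3\right) \left(-79\right) = -78 + \left(-6 + 6\right) \left(-3\right) \left(-79\right) = -78 + 0 \left(-3\right) \left(-79\right) = -78 + 0 \left(-79\right) = -78 + 0 = -78$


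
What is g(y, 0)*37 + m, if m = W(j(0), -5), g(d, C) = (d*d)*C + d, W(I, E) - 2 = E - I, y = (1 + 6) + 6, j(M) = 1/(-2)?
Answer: 957/2 ≈ 478.50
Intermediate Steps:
j(M) = -1/2
y = 13 (y = 7 + 6 = 13)
W(I, E) = 2 + E - I (W(I, E) = 2 + (E - I) = 2 + E - I)
g(d, C) = d + C*d**2 (g(d, C) = d**2*C + d = C*d**2 + d = d + C*d**2)
m = -5/2 (m = 2 - 5 - 1*(-1/2) = 2 - 5 + 1/2 = -5/2 ≈ -2.5000)
g(y, 0)*37 + m = (13*(1 + 0*13))*37 - 5/2 = (13*(1 + 0))*37 - 5/2 = (13*1)*37 - 5/2 = 13*37 - 5/2 = 481 - 5/2 = 957/2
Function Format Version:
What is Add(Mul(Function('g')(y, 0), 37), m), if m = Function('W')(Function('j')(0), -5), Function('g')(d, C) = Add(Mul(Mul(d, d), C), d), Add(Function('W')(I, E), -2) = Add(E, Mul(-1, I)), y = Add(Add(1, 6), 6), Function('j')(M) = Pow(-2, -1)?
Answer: Rational(957, 2) ≈ 478.50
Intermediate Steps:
Function('j')(M) = Rational(-1, 2)
y = 13 (y = Add(7, 6) = 13)
Function('W')(I, E) = Add(2, E, Mul(-1, I)) (Function('W')(I, E) = Add(2, Add(E, Mul(-1, I))) = Add(2, E, Mul(-1, I)))
Function('g')(d, C) = Add(d, Mul(C, Pow(d, 2))) (Function('g')(d, C) = Add(Mul(Pow(d, 2), C), d) = Add(Mul(C, Pow(d, 2)), d) = Add(d, Mul(C, Pow(d, 2))))
m = Rational(-5, 2) (m = Add(2, -5, Mul(-1, Rational(-1, 2))) = Add(2, -5, Rational(1, 2)) = Rational(-5, 2) ≈ -2.5000)
Add(Mul(Function('g')(y, 0), 37), m) = Add(Mul(Mul(13, Add(1, Mul(0, 13))), 37), Rational(-5, 2)) = Add(Mul(Mul(13, Add(1, 0)), 37), Rational(-5, 2)) = Add(Mul(Mul(13, 1), 37), Rational(-5, 2)) = Add(Mul(13, 37), Rational(-5, 2)) = Add(481, Rational(-5, 2)) = Rational(957, 2)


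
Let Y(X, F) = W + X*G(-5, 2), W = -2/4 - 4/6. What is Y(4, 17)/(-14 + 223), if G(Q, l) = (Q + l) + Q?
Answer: -199/1254 ≈ -0.15869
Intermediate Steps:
G(Q, l) = l + 2*Q
W = -7/6 (W = -2*¼ - 4*⅙ = -½ - ⅔ = -7/6 ≈ -1.1667)
Y(X, F) = -7/6 - 8*X (Y(X, F) = -7/6 + X*(2 + 2*(-5)) = -7/6 + X*(2 - 10) = -7/6 + X*(-8) = -7/6 - 8*X)
Y(4, 17)/(-14 + 223) = (-7/6 - 8*4)/(-14 + 223) = (-7/6 - 32)/209 = -199/6*1/209 = -199/1254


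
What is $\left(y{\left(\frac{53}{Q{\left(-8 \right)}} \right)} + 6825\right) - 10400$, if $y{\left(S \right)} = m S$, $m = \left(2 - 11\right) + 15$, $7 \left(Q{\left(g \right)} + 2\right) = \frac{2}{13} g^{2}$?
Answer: $- \frac{36998}{9} \approx -4110.9$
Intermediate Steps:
$Q{\left(g \right)} = -2 + \frac{2 g^{2}}{91}$ ($Q{\left(g \right)} = -2 + \frac{\frac{2}{13} g^{2}}{7} = -2 + \frac{2 g^{2}}{91}$)
$m = 6$ ($m = -9 + 15 = 6$)
$y{\left(S \right)} = 6 S$
$\left(y{\left(\frac{53}{Q{\left(-8 \right)}} \right)} + 6825\right) - 10400 = \left(6 \frac{53}{-2 + \frac{2 \left(-8\right)^{2}}{91}} + 6825\right) - 10400 = \left(6 \frac{53}{-2 + \frac{2}{91} \cdot 64} + 6825\right) - 10400 = \left(6 \frac{53}{-2 + \frac{128}{91}} + 6825\right) - 10400 = \left(6 \frac{53}{- \frac{54}{91}} + 6825\right) - 10400 = \left(6 \cdot 53 \left(- \frac{91}{54}\right) + 6825\right) - 10400 = \left(6 \left(- \frac{4823}{54}\right) + 6825\right) - 10400 = \left(- \frac{4823}{9} + 6825\right) - 10400 = \frac{56602}{9} - 10400 = - \frac{36998}{9}$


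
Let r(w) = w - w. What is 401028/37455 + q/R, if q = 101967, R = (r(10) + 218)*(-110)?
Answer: 35136227/5443460 ≈ 6.4548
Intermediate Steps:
r(w) = 0
R = -23980 (R = (0 + 218)*(-110) = 218*(-110) = -23980)
401028/37455 + q/R = 401028/37455 + 101967/(-23980) = 401028*(1/37455) + 101967*(-1/23980) = 133676/12485 - 101967/23980 = 35136227/5443460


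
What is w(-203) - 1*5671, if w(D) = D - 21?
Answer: -5895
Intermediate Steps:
w(D) = -21 + D
w(-203) - 1*5671 = (-21 - 203) - 1*5671 = -224 - 5671 = -5895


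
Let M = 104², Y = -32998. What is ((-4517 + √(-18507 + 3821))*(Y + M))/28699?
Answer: 100196094/28699 - 22182*I*√14686/28699 ≈ 3491.3 - 93.667*I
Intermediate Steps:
M = 10816
((-4517 + √(-18507 + 3821))*(Y + M))/28699 = ((-4517 + √(-18507 + 3821))*(-32998 + 10816))/28699 = ((-4517 + √(-14686))*(-22182))*(1/28699) = ((-4517 + I*√14686)*(-22182))*(1/28699) = (100196094 - 22182*I*√14686)*(1/28699) = 100196094/28699 - 22182*I*√14686/28699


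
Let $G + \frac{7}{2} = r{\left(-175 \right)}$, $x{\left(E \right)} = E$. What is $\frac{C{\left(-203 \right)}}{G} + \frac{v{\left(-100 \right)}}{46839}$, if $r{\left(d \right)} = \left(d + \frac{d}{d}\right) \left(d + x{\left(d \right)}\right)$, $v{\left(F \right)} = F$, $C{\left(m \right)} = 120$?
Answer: $- \frac{937940}{5704662327} \approx -0.00016442$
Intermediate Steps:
$r{\left(d \right)} = 2 d \left(1 + d\right)$ ($r{\left(d \right)} = \left(d + \frac{d}{d}\right) \left(d + d\right) = \left(d + 1\right) 2 d = \left(1 + d\right) 2 d = 2 d \left(1 + d\right)$)
$G = \frac{121793}{2}$ ($G = - \frac{7}{2} + 2 \left(-175\right) \left(1 - 175\right) = - \frac{7}{2} + 2 \left(-175\right) \left(-174\right) = - \frac{7}{2} + 60900 = \frac{121793}{2} \approx 60897.0$)
$\frac{C{\left(-203 \right)}}{G} + \frac{v{\left(-100 \right)}}{46839} = \frac{120}{\frac{121793}{2}} - \frac{100}{46839} = 120 \cdot \frac{2}{121793} - \frac{100}{46839} = \frac{240}{121793} - \frac{100}{46839} = - \frac{937940}{5704662327}$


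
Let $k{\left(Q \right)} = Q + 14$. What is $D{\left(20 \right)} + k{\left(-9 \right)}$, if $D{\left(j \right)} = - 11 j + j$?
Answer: $-195$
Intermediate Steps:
$k{\left(Q \right)} = 14 + Q$
$D{\left(j \right)} = - 10 j$
$D{\left(20 \right)} + k{\left(-9 \right)} = \left(-10\right) 20 + \left(14 - 9\right) = -200 + 5 = -195$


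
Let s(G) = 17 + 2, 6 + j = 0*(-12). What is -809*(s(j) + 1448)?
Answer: -1186803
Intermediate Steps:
j = -6 (j = -6 + 0*(-12) = -6 + 0 = -6)
s(G) = 19
-809*(s(j) + 1448) = -809*(19 + 1448) = -809*1467 = -1186803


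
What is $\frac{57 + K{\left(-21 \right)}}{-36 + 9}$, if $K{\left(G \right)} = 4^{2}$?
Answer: $- \frac{73}{27} \approx -2.7037$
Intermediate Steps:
$K{\left(G \right)} = 16$
$\frac{57 + K{\left(-21 \right)}}{-36 + 9} = \frac{57 + 16}{-36 + 9} = \frac{73}{-27} = 73 \left(- \frac{1}{27}\right) = - \frac{73}{27}$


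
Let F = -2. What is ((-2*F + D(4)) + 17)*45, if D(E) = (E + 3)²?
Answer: 3150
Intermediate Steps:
D(E) = (3 + E)²
((-2*F + D(4)) + 17)*45 = ((-2*(-2) + (3 + 4)²) + 17)*45 = ((4 + 7²) + 17)*45 = ((4 + 49) + 17)*45 = (53 + 17)*45 = 70*45 = 3150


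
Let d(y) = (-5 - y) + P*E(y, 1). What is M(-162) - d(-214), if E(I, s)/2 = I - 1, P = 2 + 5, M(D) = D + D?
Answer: 2477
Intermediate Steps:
M(D) = 2*D
P = 7
E(I, s) = -2 + 2*I (E(I, s) = 2*(I - 1) = 2*(-1 + I) = -2 + 2*I)
d(y) = -19 + 13*y (d(y) = (-5 - y) + 7*(-2 + 2*y) = (-5 - y) + (-14 + 14*y) = -19 + 13*y)
M(-162) - d(-214) = 2*(-162) - (-19 + 13*(-214)) = -324 - (-19 - 2782) = -324 - 1*(-2801) = -324 + 2801 = 2477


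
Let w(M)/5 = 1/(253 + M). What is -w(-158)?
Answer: -1/19 ≈ -0.052632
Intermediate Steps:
w(M) = 5/(253 + M)
-w(-158) = -5/(253 - 158) = -5/95 = -1*1/19 = -1/19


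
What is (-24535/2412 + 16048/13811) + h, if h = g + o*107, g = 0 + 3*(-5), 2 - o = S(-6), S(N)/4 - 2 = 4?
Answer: -79216585817/33312132 ≈ -2378.0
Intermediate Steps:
S(N) = 24 (S(N) = 8 + 4*4 = 8 + 16 = 24)
o = -22 (o = 2 - 1*24 = 2 - 24 = -22)
g = -15 (g = 0 - 15 = -15)
h = -2369 (h = -15 - 22*107 = -15 - 2354 = -2369)
(-24535/2412 + 16048/13811) + h = (-24535/2412 + 16048/13811) - 2369 = -300145109/33312132 - 2369 = -79216585817/33312132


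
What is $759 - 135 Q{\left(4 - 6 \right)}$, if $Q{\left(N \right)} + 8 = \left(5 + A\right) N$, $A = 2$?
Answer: $3729$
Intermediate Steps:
$Q{\left(N \right)} = -8 + 7 N$ ($Q{\left(N \right)} = -8 + \left(5 + 2\right) N = -8 + 7 N$)
$759 - 135 Q{\left(4 - 6 \right)} = 759 - 135 \left(-8 + 7 \left(4 - 6\right)\right) = 759 - 135 \left(-8 + 7 \left(-2\right)\right) = 759 - 135 \left(-8 - 14\right) = 759 - -2970 = 759 + 2970 = 3729$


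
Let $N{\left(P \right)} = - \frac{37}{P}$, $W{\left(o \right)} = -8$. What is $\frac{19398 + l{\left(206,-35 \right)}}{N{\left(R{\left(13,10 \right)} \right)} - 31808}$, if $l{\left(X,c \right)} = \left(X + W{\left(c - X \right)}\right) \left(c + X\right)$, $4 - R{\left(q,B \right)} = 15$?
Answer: $- \frac{195272}{116617} \approx -1.6745$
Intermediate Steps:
$R{\left(q,B \right)} = -11$ ($R{\left(q,B \right)} = 4 - 15 = -11$)
$l{\left(X,c \right)} = \left(-8 + X\right) \left(X + c\right)$ ($l{\left(X,c \right)} = \left(X - 8\right) \left(c + X\right) = \left(-8 + X\right) \left(X + c\right)$)
$\frac{19398 + l{\left(206,-35 \right)}}{N{\left(R{\left(13,10 \right)} \right)} - 31808} = \frac{19398 + \left(206^{2} - 1648 - -280 + 206 \left(-35\right)\right)}{- \frac{37}{-11} - 31808} = \frac{19398 + \left(42436 - 1648 + 280 - 7210\right)}{\left(-37\right) \left(- \frac{1}{11}\right) - 31808} = \frac{19398 + 33858}{\frac{37}{11} - 31808} = \frac{53256}{- \frac{349851}{11}} = 53256 \left(- \frac{11}{349851}\right) = - \frac{195272}{116617}$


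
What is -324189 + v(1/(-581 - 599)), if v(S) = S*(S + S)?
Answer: -225700381799/696200 ≈ -3.2419e+5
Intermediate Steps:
v(S) = 2*S² (v(S) = S*(2*S) = 2*S²)
-324189 + v(1/(-581 - 599)) = -324189 + 2*(1/(-581 - 599))² = -324189 + 2*(1/(-1180))² = -324189 + 2*(-1/1180)² = -324189 + 2*(1/1392400) = -324189 + 1/696200 = -225700381799/696200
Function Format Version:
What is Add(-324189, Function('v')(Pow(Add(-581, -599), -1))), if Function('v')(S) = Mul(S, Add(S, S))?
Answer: Rational(-225700381799, 696200) ≈ -3.2419e+5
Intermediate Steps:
Function('v')(S) = Mul(2, Pow(S, 2)) (Function('v')(S) = Mul(S, Mul(2, S)) = Mul(2, Pow(S, 2)))
Add(-324189, Function('v')(Pow(Add(-581, -599), -1))) = Add(-324189, Mul(2, Pow(Pow(Add(-581, -599), -1), 2))) = Add(-324189, Mul(2, Pow(Pow(-1180, -1), 2))) = Add(-324189, Mul(2, Pow(Rational(-1, 1180), 2))) = Add(-324189, Mul(2, Rational(1, 1392400))) = Add(-324189, Rational(1, 696200)) = Rational(-225700381799, 696200)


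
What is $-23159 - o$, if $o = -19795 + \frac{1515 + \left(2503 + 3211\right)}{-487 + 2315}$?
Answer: $- \frac{6156621}{1828} \approx -3368.0$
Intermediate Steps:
$o = - \frac{36178031}{1828}$ ($o = -19795 + \frac{1515 + 5714}{1828} = -19795 + 7229 \cdot \frac{1}{1828} = -19795 + \frac{7229}{1828} = - \frac{36178031}{1828} \approx -19791.0$)
$-23159 - o = -23159 - - \frac{36178031}{1828} = -23159 + \frac{36178031}{1828} = - \frac{6156621}{1828}$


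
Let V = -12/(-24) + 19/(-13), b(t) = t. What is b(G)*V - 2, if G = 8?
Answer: -126/13 ≈ -9.6923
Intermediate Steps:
V = -25/26 (V = -12*(-1/24) + 19*(-1/13) = ½ - 19/13 = -25/26 ≈ -0.96154)
b(G)*V - 2 = 8*(-25/26) - 2 = -100/13 - 2 = -126/13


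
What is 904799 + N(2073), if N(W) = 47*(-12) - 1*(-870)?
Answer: 905105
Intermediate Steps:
N(W) = 306 (N(W) = -564 + 870 = 306)
904799 + N(2073) = 904799 + 306 = 905105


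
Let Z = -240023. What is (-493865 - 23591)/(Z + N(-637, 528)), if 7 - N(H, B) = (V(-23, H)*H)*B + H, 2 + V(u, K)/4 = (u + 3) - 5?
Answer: 517456/36563667 ≈ 0.014152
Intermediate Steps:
V(u, K) = -16 + 4*u (V(u, K) = -8 + 4*((u + 3) - 5) = -8 + 4*((3 + u) - 5) = -8 + 4*(-2 + u) = -8 + (-8 + 4*u) = -16 + 4*u)
N(H, B) = 7 - H + 108*B*H (N(H, B) = 7 - (((-16 + 4*(-23))*H)*B + H) = 7 - (((-16 - 92)*H)*B + H) = 7 - ((-108*H)*B + H) = 7 - (-108*B*H + H) = 7 - (H - 108*B*H) = 7 + (-H + 108*B*H) = 7 - H + 108*B*H)
(-493865 - 23591)/(Z + N(-637, 528)) = (-493865 - 23591)/(-240023 + (7 - 1*(-637) + 108*528*(-637))) = -517456/(-240023 + (7 + 637 - 36324288)) = -517456/(-240023 - 36323644) = -517456/(-36563667) = -517456*(-1/36563667) = 517456/36563667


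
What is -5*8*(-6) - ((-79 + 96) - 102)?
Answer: 325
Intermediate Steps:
-5*8*(-6) - ((-79 + 96) - 102) = -40*(-6) - (17 - 102) = 240 - 1*(-85) = 240 + 85 = 325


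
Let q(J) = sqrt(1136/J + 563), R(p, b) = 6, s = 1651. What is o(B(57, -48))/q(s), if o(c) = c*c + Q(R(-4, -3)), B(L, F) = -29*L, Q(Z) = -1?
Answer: 2732408*sqrt(1536501499)/930649 ≈ 1.1509e+5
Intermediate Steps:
q(J) = sqrt(563 + 1136/J)
o(c) = -1 + c**2 (o(c) = c*c - 1 = c**2 - 1 = -1 + c**2)
o(B(57, -48))/q(s) = (-1 + (-29*57)**2)/(sqrt(563 + 1136/1651)) = (-1 + (-1653)**2)/(sqrt(563 + 1136*(1/1651))) = (-1 + 2732409)/(sqrt(563 + 1136/1651)) = 2732408/(sqrt(930649/1651)) = 2732408/((sqrt(1536501499)/1651)) = 2732408*(sqrt(1536501499)/930649) = 2732408*sqrt(1536501499)/930649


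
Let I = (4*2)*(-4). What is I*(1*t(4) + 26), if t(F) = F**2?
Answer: -1344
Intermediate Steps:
I = -32 (I = 8*(-4) = -32)
I*(1*t(4) + 26) = -32*(1*4**2 + 26) = -32*(1*16 + 26) = -32*(16 + 26) = -32*42 = -1344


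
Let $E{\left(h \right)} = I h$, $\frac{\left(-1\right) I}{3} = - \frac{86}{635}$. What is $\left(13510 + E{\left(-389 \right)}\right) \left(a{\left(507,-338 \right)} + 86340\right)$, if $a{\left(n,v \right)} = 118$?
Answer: $\frac{733033115504}{635} \approx 1.1544 \cdot 10^{9}$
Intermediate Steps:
$I = \frac{258}{635}$ ($I = - 3 \left(- \frac{86}{635}\right) = - 3 \left(\left(-86\right) \frac{1}{635}\right) = \left(-3\right) \left(- \frac{86}{635}\right) = \frac{258}{635} \approx 0.4063$)
$E{\left(h \right)} = \frac{258 h}{635}$
$\left(13510 + E{\left(-389 \right)}\right) \left(a{\left(507,-338 \right)} + 86340\right) = \left(13510 + \frac{258}{635} \left(-389\right)\right) \left(118 + 86340\right) = \left(13510 - \frac{100362}{635}\right) 86458 = \frac{8478488}{635} \cdot 86458 = \frac{733033115504}{635}$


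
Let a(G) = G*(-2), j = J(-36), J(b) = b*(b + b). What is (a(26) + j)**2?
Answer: 6451600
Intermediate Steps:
J(b) = 2*b**2 (J(b) = b*(2*b) = 2*b**2)
j = 2592 (j = 2*(-36)**2 = 2*1296 = 2592)
a(G) = -2*G
(a(26) + j)**2 = (-2*26 + 2592)**2 = (-52 + 2592)**2 = 2540**2 = 6451600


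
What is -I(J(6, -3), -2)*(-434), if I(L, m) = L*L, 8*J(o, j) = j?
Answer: 1953/32 ≈ 61.031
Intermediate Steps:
J(o, j) = j/8
I(L, m) = L²
-I(J(6, -3), -2)*(-434) = -((⅛)*(-3))²*(-434) = -(-3/8)²*(-434) = -9*(-434)/64 = -1*(-1953/32) = 1953/32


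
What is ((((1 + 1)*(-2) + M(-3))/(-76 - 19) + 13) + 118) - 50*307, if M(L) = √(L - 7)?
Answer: -1445801/95 - I*√10/95 ≈ -15219.0 - 0.033287*I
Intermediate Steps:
M(L) = √(-7 + L)
((((1 + 1)*(-2) + M(-3))/(-76 - 19) + 13) + 118) - 50*307 = ((((1 + 1)*(-2) + √(-7 - 3))/(-76 - 19) + 13) + 118) - 50*307 = (((2*(-2) + √(-10))/(-95) + 13) + 118) - 15350 = (((-4 + I*√10)*(-1/95) + 13) + 118) - 15350 = (((4/95 - I*√10/95) + 13) + 118) - 15350 = ((1239/95 - I*√10/95) + 118) - 15350 = (12449/95 - I*√10/95) - 15350 = -1445801/95 - I*√10/95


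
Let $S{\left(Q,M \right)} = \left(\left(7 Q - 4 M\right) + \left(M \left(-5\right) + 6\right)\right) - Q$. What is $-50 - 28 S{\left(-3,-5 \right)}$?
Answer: $-974$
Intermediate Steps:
$S{\left(Q,M \right)} = 6 - 9 M + 6 Q$ ($S{\left(Q,M \right)} = \left(\left(- 4 M + 7 Q\right) - \left(-6 + 5 M\right)\right) - Q = \left(6 - 9 M + 7 Q\right) - Q = 6 - 9 M + 6 Q$)
$-50 - 28 S{\left(-3,-5 \right)} = -50 - 28 \left(6 - -45 + 6 \left(-3\right)\right) = -50 - 28 \left(6 + 45 - 18\right) = -50 - 924 = -974$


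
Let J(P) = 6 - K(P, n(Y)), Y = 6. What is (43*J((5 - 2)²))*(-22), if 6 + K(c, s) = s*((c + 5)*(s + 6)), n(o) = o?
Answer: 942216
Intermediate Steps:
K(c, s) = -6 + s*(5 + c)*(6 + s) (K(c, s) = -6 + s*((c + 5)*(s + 6)) = -6 + s*((5 + c)*(6 + s)) = -6 + s*(5 + c)*(6 + s))
J(P) = -348 - 72*P (J(P) = 6 - (-6 + 5*6² + 30*6 + P*6² + 6*P*6) = 6 - (-6 + 5*36 + 180 + P*36 + 36*P) = 6 - (-6 + 180 + 180 + 36*P + 36*P) = 6 - (354 + 72*P) = 6 + (-354 - 72*P) = -348 - 72*P)
(43*J((5 - 2)²))*(-22) = (43*(-348 - 72*(5 - 2)²))*(-22) = (43*(-348 - 72*3²))*(-22) = (43*(-348 - 72*9))*(-22) = (43*(-348 - 648))*(-22) = (43*(-996))*(-22) = -42828*(-22) = 942216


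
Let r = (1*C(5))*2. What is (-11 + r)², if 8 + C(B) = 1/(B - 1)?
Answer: 2809/4 ≈ 702.25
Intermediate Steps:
C(B) = -8 + 1/(-1 + B) (C(B) = -8 + 1/(B - 1) = -8 + 1/(-1 + B))
r = -31/2 (r = (1*((9 - 8*5)/(-1 + 5)))*2 = (1*((9 - 40)/4))*2 = (1*((¼)*(-31)))*2 = (1*(-31/4))*2 = -31/4*2 = -31/2 ≈ -15.500)
(-11 + r)² = (-11 - 31/2)² = (-53/2)² = 2809/4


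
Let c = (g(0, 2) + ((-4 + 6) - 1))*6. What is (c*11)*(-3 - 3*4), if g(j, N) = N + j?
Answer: -2970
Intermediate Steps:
c = 18 (c = ((2 + 0) + ((-4 + 6) - 1))*6 = (2 + (2 - 1))*6 = (2 + 1)*6 = 3*6 = 18)
(c*11)*(-3 - 3*4) = (18*11)*(-3 - 3*4) = 198*(-3 - 12) = 198*(-15) = -2970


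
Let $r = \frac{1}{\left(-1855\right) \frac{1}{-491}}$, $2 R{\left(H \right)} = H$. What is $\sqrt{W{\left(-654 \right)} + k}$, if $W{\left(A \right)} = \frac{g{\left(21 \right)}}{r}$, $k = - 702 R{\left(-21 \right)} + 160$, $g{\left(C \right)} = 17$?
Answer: $\frac{34 \sqrt{1583966}}{491} \approx 87.151$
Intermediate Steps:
$R{\left(H \right)} = \frac{H}{2}$
$k = 7531$ ($k = - 702 \cdot \frac{1}{2} \left(-21\right) + 160 = \left(-702\right) \left(- \frac{21}{2}\right) + 160 = 7371 + 160 = 7531$)
$r = \frac{491}{1855}$ ($r = \frac{1}{\left(-1855\right) \left(- \frac{1}{491}\right)} = \frac{1}{\frac{1855}{491}} = \frac{491}{1855} \approx 0.26469$)
$W{\left(A \right)} = \frac{31535}{491}$ ($W{\left(A \right)} = \frac{17}{\frac{491}{1855}} = 17 \cdot \frac{1855}{491} = \frac{31535}{491}$)
$\sqrt{W{\left(-654 \right)} + k} = \sqrt{\frac{31535}{491} + 7531} = \sqrt{\frac{3729256}{491}} = \frac{34 \sqrt{1583966}}{491}$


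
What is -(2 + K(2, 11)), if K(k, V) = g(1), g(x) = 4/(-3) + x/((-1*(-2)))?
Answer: -7/6 ≈ -1.1667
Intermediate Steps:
g(x) = -4/3 + x/2 (g(x) = 4*(-⅓) + x/2 = -4/3 + x*(½) = -4/3 + x/2)
K(k, V) = -⅚ (K(k, V) = -4/3 + (½)*1 = -4/3 + ½ = -⅚)
-(2 + K(2, 11)) = -(2 - ⅚) = -1*7/6 = -7/6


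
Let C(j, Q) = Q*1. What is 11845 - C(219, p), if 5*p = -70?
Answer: 11859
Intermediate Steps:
p = -14 (p = (1/5)*(-70) = -14)
C(j, Q) = Q
11845 - C(219, p) = 11845 - 1*(-14) = 11845 + 14 = 11859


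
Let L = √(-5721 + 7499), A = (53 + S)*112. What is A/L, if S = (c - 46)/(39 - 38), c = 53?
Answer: 480*√1778/127 ≈ 159.37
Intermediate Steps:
S = 7 (S = (53 - 46)/(39 - 38) = 7/1 = 7*1 = 7)
A = 6720 (A = (53 + 7)*112 = 60*112 = 6720)
L = √1778 ≈ 42.166
A/L = 6720/(√1778) = 6720*(√1778/1778) = 480*√1778/127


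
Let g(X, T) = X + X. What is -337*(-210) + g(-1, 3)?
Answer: 70768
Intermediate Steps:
g(X, T) = 2*X
-337*(-210) + g(-1, 3) = -337*(-210) + 2*(-1) = 70770 - 2 = 70768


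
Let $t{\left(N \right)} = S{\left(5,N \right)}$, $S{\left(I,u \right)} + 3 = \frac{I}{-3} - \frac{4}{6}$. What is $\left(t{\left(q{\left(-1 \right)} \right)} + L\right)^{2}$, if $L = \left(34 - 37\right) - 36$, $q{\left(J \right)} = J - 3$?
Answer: $\frac{17689}{9} \approx 1965.4$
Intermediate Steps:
$q{\left(J \right)} = -3 + J$
$S{\left(I,u \right)} = - \frac{11}{3} - \frac{I}{3}$ ($S{\left(I,u \right)} = -3 + \left(\frac{I}{-3} - \frac{4}{6}\right) = -3 + \left(I \left(- \frac{1}{3}\right) - \frac{2}{3}\right) = -3 - \left(\frac{2}{3} + \frac{I}{3}\right) = - \frac{11}{3} - \frac{I}{3}$)
$t{\left(N \right)} = - \frac{16}{3}$ ($t{\left(N \right)} = - \frac{11}{3} - \frac{5}{3} = - \frac{16}{3}$)
$L = -39$ ($L = -3 - 36 = -39$)
$\left(t{\left(q{\left(-1 \right)} \right)} + L\right)^{2} = \left(- \frac{16}{3} - 39\right)^{2} = \left(- \frac{133}{3}\right)^{2} = \frac{17689}{9}$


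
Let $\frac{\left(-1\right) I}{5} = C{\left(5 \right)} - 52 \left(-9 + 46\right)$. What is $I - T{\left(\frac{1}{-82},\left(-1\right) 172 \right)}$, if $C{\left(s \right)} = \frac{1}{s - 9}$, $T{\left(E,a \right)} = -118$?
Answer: $\frac{38957}{4} \approx 9739.3$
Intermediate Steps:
$C{\left(s \right)} = \frac{1}{-9 + s}$
$I = \frac{38485}{4}$ ($I = - 5 \left(\frac{1}{-9 + 5} - 52 \left(-9 + 46\right)\right) = - 5 \left(\frac{1}{-4} - 1924\right) = - 5 \left(- \frac{1}{4} - 1924\right) = \left(-5\right) \left(- \frac{7697}{4}\right) = \frac{38485}{4} \approx 9621.3$)
$I - T{\left(\frac{1}{-82},\left(-1\right) 172 \right)} = \frac{38485}{4} - -118 = \frac{38485}{4} + 118 = \frac{38957}{4}$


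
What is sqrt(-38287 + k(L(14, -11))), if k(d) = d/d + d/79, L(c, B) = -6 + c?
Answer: I*sqrt(238942294)/79 ≈ 195.67*I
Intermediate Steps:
k(d) = 1 + d/79 (k(d) = 1 + d*(1/79) = 1 + d/79)
sqrt(-38287 + k(L(14, -11))) = sqrt(-38287 + (1 + (-6 + 14)/79)) = sqrt(-38287 + (1 + (1/79)*8)) = sqrt(-38287 + (1 + 8/79)) = sqrt(-38287 + 87/79) = sqrt(-3024586/79) = I*sqrt(238942294)/79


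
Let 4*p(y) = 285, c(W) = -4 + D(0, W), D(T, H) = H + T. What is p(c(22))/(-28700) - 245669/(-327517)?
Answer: 5621891771/7519790320 ≈ 0.74761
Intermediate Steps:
c(W) = -4 + W (c(W) = -4 + (W + 0) = -4 + W)
p(y) = 285/4 (p(y) = (¼)*285 = 285/4)
p(c(22))/(-28700) - 245669/(-327517) = (285/4)/(-28700) - 245669/(-327517) = (285/4)*(-1/28700) - 245669*(-1/327517) = -57/22960 + 245669/327517 = 5621891771/7519790320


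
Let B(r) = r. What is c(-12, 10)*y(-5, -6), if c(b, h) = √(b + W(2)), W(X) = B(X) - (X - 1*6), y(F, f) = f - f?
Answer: 0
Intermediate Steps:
y(F, f) = 0
W(X) = 6 (W(X) = X - (X - 1*6) = X - (X - 6) = X - (-6 + X) = X + (6 - X) = 6)
c(b, h) = √(6 + b) (c(b, h) = √(b + 6) = √(6 + b))
c(-12, 10)*y(-5, -6) = √(6 - 12)*0 = √(-6)*0 = (I*√6)*0 = 0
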